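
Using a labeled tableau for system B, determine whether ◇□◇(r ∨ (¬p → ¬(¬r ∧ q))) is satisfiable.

Satisfiable (open branch found)

1. ◇□◇(r ∨ (¬p → ¬(¬r ∧ q))), u
2. □◇(r ∨ (¬p → ¬(¬r ∧ q))), v   [◇-rule on 1: fresh world v, uRv]
3. ◇(r ∨ (¬p → ¬(¬r ∧ q))), u   [□-rule on 2 via vRu]
4. ◇(r ∨ (¬p → ¬(¬r ∧ q))), v   [□-rule on 2 via vRv]
5. r ∨ (¬p → ¬(¬r ∧ q)), w   [◇-rule on 3: fresh world w, uRw]
6. ¬p → ¬(¬r ∧ q), w   [∨-rule on 5 (branches; this branch)]
7. ¬(¬r ∧ q), w   [→-rule on 6 (branches; this branch)]
8. ¬q, w   [¬∧-rule on 7 (branches; this branch)]
9. r ∨ (¬p → ¬(¬r ∧ q)), x   [◇-rule on 4: fresh world x, vRx]
10. ◇(r ∨ (¬p → ¬(¬r ∧ q))), x   [□-rule on 2 via vRx]
11. ¬p → ¬(¬r ∧ q), x   [∨-rule on 9 (branches; this branch)]
12. ¬(¬r ∧ q), x   [→-rule on 11 (branches; this branch)]
13. ¬q, x   [¬∧-rule on 12 (branches; this branch)]
14. r ∨ (¬p → ¬(¬r ∧ q)), y   [◇-rule on 10: fresh world y, xRy]
15. ¬p → ¬(¬r ∧ q), y   [∨-rule on 14 (branches; this branch)]
16. ¬(¬r ∧ q), y   [→-rule on 15 (branches; this branch)]
17. ¬q, y   [¬∧-rule on 16 (branches; this branch)]
Accessibility: uRu, uRv, uRw, vRu, vRv, vRx, wRu, wRw, xRv, xRx, xRy, yRx, yRy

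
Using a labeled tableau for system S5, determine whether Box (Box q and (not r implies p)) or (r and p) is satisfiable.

1. Box (Box q and (not r implies p)) or (r and p), 0
2. r and p, 0   [or-rule on 1 (branches; this branch)]
3. r, 0   [and-rule on 2]
4. p, 0   [and-rule on 2]
Accessibility: 0R0

Satisfiable (open branch found)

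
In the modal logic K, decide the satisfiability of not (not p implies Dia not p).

Satisfiable

1. not (not p implies Dia not p), 0
2. not p, 0   [neg-implies-rule on 1]
3. not Dia not p, 0   [neg-implies-rule on 1]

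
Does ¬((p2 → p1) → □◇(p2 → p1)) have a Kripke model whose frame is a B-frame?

1. ¬((p2 → p1) → □◇(p2 → p1)), u
2. p2 → p1, u   [¬→-rule on 1]
3. ¬□◇(p2 → p1), u   [¬→-rule on 1]
4. p1, u   [→-rule on 2 (branches; this branch)]
5. ¬◇(p2 → p1), v   [¬□-rule on 3: fresh world v, uRv]
6. ¬(p2 → p1), u   [¬◇-rule on 5 via vRu]
7. p2, u   [¬→-rule on 6]
8. ¬p1, u   [¬→-rule on 6]
Accessibility: uRu, uRv, vRu, vRv
Branch closes: p1 and ¬p1 both at u.
All branches of the tableau close; one closing branch shown above.

Unsatisfiable (every branch closes)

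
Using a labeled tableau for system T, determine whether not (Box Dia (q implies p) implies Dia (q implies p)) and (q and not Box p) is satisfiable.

Unsatisfiable

1. not (Box Dia (q implies p) implies Dia (q implies p)) and (q and not Box p), 0
2. not (Box Dia (q implies p) implies Dia (q implies p)), 0
3. q and not Box p, 0
4. Box Dia (q implies p), 0
5. not Dia (q implies p), 0
6. q, 0
7. not Box p, 0
8. Dia (q implies p), 0
9. not (q implies p), 0
10. not p, 0
11. not p, 1
12. Dia (q implies p), 1
13. not (q implies p), 1
14. q, 1
15. q implies p, 2
16. Dia (q implies p), 2
17. not (q implies p), 2
18. q, 2
19. not p, 2
20. p, 2
Accessibility: 0R0, 0R1, 0R2, 1R1, 2R2
Branch closes: p and not p both at 2.
(One branch shown.) All branches close.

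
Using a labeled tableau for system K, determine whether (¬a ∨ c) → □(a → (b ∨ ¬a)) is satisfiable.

1. (¬a ∨ c) → □(a → (b ∨ ¬a)), w0
2. □(a → (b ∨ ¬a)), w0

Yes, satisfiable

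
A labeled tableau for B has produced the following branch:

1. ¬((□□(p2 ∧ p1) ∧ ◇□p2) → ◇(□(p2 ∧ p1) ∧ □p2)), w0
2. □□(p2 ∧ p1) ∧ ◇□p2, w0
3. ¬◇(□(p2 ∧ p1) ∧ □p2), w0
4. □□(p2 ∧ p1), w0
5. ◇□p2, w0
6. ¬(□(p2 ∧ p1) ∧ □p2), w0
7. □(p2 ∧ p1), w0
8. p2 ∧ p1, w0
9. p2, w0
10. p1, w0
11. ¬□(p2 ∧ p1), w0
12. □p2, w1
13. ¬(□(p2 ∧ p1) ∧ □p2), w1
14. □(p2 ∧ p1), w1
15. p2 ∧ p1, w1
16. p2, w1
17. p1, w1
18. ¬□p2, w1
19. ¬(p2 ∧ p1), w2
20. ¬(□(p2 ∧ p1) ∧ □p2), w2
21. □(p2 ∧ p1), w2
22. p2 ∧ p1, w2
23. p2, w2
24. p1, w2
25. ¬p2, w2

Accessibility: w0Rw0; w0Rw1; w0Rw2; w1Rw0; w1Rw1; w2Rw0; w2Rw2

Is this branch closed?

Yes, closed

Both p2 and ¬p2 appear at w2.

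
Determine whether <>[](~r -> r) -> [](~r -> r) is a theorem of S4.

Tableau for the negation ~(<>[](~r -> r) -> [](~r -> r)):
1. ~(<>[](~r -> r) -> [](~r -> r)), u
2. <>[](~r -> r), u   [~->-rule on 1]
3. ~[](~r -> r), u   [~->-rule on 1]
4. [](~r -> r), v   [<>-rule on 2: fresh world v, uRv]
5. ~r -> r, v   [[]-rule on 4 via vRv]
6. r, v   [->-rule on 5 (branches; this branch)]
7. ~(~r -> r), w   [~[]-rule on 3: fresh world w, uRw]
8. ~r, w   [~->-rule on 7]
Accessibility: uRu, uRv, uRw, vRv, wRw
The negation has an open branch (countermodel exists).

Not valid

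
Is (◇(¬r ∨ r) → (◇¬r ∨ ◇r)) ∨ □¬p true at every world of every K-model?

Valid in K

Tableau for the negation ¬((◇(¬r ∨ r) → (◇¬r ∨ ◇r)) ∨ □¬p):
1. ¬((◇(¬r ∨ r) → (◇¬r ∨ ◇r)) ∨ □¬p), u
2. ¬(◇(¬r ∨ r) → (◇¬r ∨ ◇r)), u
3. ¬□¬p, u
4. ◇(¬r ∨ r), u
5. ¬(◇¬r ∨ ◇r), u
6. ¬◇¬r, u
7. ¬◇r, u
8. p, v
9. r, v
10. ¬r, v
Accessibility: uRv
Branch closes: r and ¬r both at v.
Every branch of the negation's tableau closes; the branch above is one of them.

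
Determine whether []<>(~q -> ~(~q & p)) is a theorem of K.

Tableau for the negation ~[]<>(~q -> ~(~q & p)):
1. ~[]<>(~q -> ~(~q & p)), 0
2. ~<>(~q -> ~(~q & p)), 1   [~[]-rule on 1: fresh world 1, 0R1]
Accessibility: 0R1
The negation has an open branch (countermodel exists).

No, not valid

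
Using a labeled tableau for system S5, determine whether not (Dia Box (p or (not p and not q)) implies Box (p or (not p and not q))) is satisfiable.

No, unsatisfiable

1. not (Dia Box (p or (not p and not q)) implies Box (p or (not p and not q))), 0
2. Dia Box (p or (not p and not q)), 0   [neg-implies-rule on 1]
3. not Box (p or (not p and not q)), 0   [neg-implies-rule on 1]
4. Box (p or (not p and not q)), 1   [Dia-rule on 2: fresh world 1, 0R1]
5. p or (not p and not q), 0   [Box-rule on 4 via 1R0]
6. p or (not p and not q), 1   [Box-rule on 4 via 1R1]
7. not p and not q, 0   [or-rule on 5 (branches; this branch)]
8. not p, 0   [and-rule on 7]
9. not q, 0   [and-rule on 7]
10. not p and not q, 1   [or-rule on 6 (branches; this branch)]
11. not p, 1   [and-rule on 10]
12. not q, 1   [and-rule on 10]
13. not (p or (not p and not q)), 2   [neg-Box-rule on 3: fresh world 2, 0R2]
14. not p, 2   [neg-or-rule on 13]
15. not (not p and not q), 2   [neg-or-rule on 13]
16. p or (not p and not q), 2   [Box-rule on 4 via 1R2]
17. q, 2   [neg-and-rule on 15 (branches; this branch)]
18. not p and not q, 2   [or-rule on 16 (branches; this branch)]
19. not q, 2   [and-rule on 18]
Accessibility: 0R0, 0R1, 0R2, 1R0, 1R1, 1R2, 2R0, 2R1, 2R2
Branch closes: q and not q both at 2.
Every branch closes; the branch above is one of them.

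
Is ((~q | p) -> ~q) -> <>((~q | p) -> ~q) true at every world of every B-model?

Tableau for the negation ~(((~q | p) -> ~q) -> <>((~q | p) -> ~q)):
1. ~(((~q | p) -> ~q) -> <>((~q | p) -> ~q)), w0
2. (~q | p) -> ~q, w0
3. ~<>((~q | p) -> ~q), w0
4. ~((~q | p) -> ~q), w0
5. ~q | p, w0
6. q, w0
7. ~(~q | p), w0
8. ~p, w0
9. p, w0
Accessibility: w0Rw0
Branch closes: p and ~p both at w0.
Every branch of the negation's tableau closes; the branch above is one of them.

Valid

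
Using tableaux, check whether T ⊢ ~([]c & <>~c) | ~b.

Tableau for the negation ~(~([]c & <>~c) | ~b):
1. ~(~([]c & <>~c) | ~b), 0
2. []c & <>~c, 0   [~|-rule on 1]
3. b, 0   [~|-rule on 1]
4. []c, 0   [&-rule on 2]
5. <>~c, 0   [&-rule on 2]
6. c, 0   [[]-rule on 4 via 0R0]
7. ~c, 1   [<>-rule on 5: fresh world 1, 0R1]
8. c, 1   [[]-rule on 4 via 0R1]
Accessibility: 0R0, 0R1, 1R1
Branch closes: c and ~c both at 1.
Every branch of the negation's tableau closes; the branch above is one of them.

Valid in T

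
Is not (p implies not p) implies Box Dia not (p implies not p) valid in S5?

Yes, valid

Tableau for the negation not (not (p implies not p) implies Box Dia not (p implies not p)):
1. not (not (p implies not p) implies Box Dia not (p implies not p)), u
2. not (p implies not p), u   [neg-implies-rule on 1]
3. not Box Dia not (p implies not p), u   [neg-implies-rule on 1]
4. p, u   [neg-implies-rule on 2]
5. not Dia not (p implies not p), v   [neg-Box-rule on 3: fresh world v, uRv]
6. p implies not p, u   [neg-Dia-rule on 5 via vRu]
7. p implies not p, v   [neg-Dia-rule on 5 via vRv]
8. not p, u   [implies-rule on 6 (branches; this branch)]
Accessibility: uRu, uRv, vRu, vRv
Branch closes: p and not p both at u.
All branches of the negation close; one closing branch shown above.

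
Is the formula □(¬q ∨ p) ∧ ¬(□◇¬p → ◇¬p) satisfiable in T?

1. □(¬q ∨ p) ∧ ¬(□◇¬p → ◇¬p), 0
2. □(¬q ∨ p), 0
3. ¬(□◇¬p → ◇¬p), 0
4. □◇¬p, 0
5. ¬◇¬p, 0
6. ¬q ∨ p, 0
7. ◇¬p, 0
8. p, 0
9. ¬p, 1
10. ¬q ∨ p, 1
11. ◇¬p, 1
12. p, 1
Accessibility: 0R0, 0R1, 1R1
Branch closes: p and ¬p both at 1.
All branches of the tableau close; one closing branch shown above.

Unsatisfiable (every branch closes)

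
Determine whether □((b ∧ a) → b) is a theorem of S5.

Valid in S5

Tableau for the negation ¬□((b ∧ a) → b):
1. ¬□((b ∧ a) → b), u
2. ¬((b ∧ a) → b), v
3. b ∧ a, v
4. ¬b, v
5. b, v
6. a, v
Accessibility: uRu, uRv, vRu, vRv
Branch closes: b and ¬b both at v.
All branches of the negation close; one closing branch shown above.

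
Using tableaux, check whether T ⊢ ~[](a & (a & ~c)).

Tableau for the negation [](a & (a & ~c)):
1. [](a & (a & ~c)), 0
2. a & (a & ~c), 0
3. a, 0
4. a & ~c, 0
5. ~c, 0
Accessibility: 0R0
The negation has an open branch (countermodel exists).

Not valid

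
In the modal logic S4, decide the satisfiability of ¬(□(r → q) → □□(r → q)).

No, unsatisfiable

1. ¬(□(r → q) → □□(r → q)), u
2. □(r → q), u
3. ¬□□(r → q), u
4. r → q, u
5. q, u
6. ¬□(r → q), v
7. r → q, v
8. q, v
9. ¬(r → q), w
10. r, w
11. ¬q, w
12. r → q, w
13. q, w
Accessibility: uRu, uRv, uRw, vRv, vRw, wRw
Branch closes: q and ¬q both at w.
All branches of the tableau close; one closing branch shown above.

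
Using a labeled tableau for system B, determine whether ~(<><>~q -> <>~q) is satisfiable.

1. ~(<><>~q -> <>~q), 0
2. <><>~q, 0
3. ~<>~q, 0
4. q, 0
5. <>~q, 1
6. q, 1
7. ~q, 2
Accessibility: 0R0, 0R1, 1R0, 1R1, 1R2, 2R1, 2R2

Yes, satisfiable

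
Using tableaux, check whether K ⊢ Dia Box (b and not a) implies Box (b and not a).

Not valid

Tableau for the negation not (Dia Box (b and not a) implies Box (b and not a)):
1. not (Dia Box (b and not a) implies Box (b and not a)), 0
2. Dia Box (b and not a), 0
3. not Box (b and not a), 0
4. Box (b and not a), 1
5. not (b and not a), 2
6. a, 2
Accessibility: 0R1, 0R2
The negation has an open branch (countermodel exists).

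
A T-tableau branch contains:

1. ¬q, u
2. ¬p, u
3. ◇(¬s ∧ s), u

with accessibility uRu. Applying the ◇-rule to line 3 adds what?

a fresh world v with uRv, and ¬s ∧ s at v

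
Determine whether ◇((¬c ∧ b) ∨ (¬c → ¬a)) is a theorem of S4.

Not valid

Tableau for the negation ¬◇((¬c ∧ b) ∨ (¬c → ¬a)):
1. ¬◇((¬c ∧ b) ∨ (¬c → ¬a)), u
2. ¬((¬c ∧ b) ∨ (¬c → ¬a)), u
3. ¬(¬c ∧ b), u
4. ¬(¬c → ¬a), u
5. ¬c, u
6. a, u
7. ¬b, u
Accessibility: uRu
The negation has an open branch (countermodel exists).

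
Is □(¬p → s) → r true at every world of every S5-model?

Tableau for the negation ¬(□(¬p → s) → r):
1. ¬(□(¬p → s) → r), u
2. □(¬p → s), u
3. ¬r, u
4. ¬p → s, u
5. s, u
Accessibility: uRu
The negation has an open branch (countermodel exists).

No, not valid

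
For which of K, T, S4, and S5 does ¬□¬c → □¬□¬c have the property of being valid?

S5

S4-tableau for the negation ¬(¬□¬c → □¬□¬c):
1. ¬(¬□¬c → □¬□¬c), 0
2. ¬□¬c, 0   [¬→-rule on 1]
3. ¬□¬□¬c, 0   [¬→-rule on 1]
4. c, 1   [¬□-rule on 2: fresh world 1, 0R1]
5. □¬c, 2   [¬□-rule on 3: fresh world 2, 0R2]
6. ¬c, 2   [□-rule on 5 via 2R2]
Accessibility: 0R0, 0R1, 0R2, 1R1, 2R2
Complete open branch: countermodel on an S4-frame, so not valid in S4, nor in K, T (the same frame is also a K-frame and a T-frame).
S5-tableau for the negation ¬(¬□¬c → □¬□¬c):
1. ¬(¬□¬c → □¬□¬c), 0
2. ¬□¬c, 0   [¬→-rule on 1]
3. ¬□¬□¬c, 0   [¬→-rule on 1]
4. c, 1   [¬□-rule on 2: fresh world 1, 0R1]
5. □¬c, 2   [¬□-rule on 3: fresh world 2, 0R2]
6. ¬c, 0   [□-rule on 5 via 2R0]
7. ¬c, 1   [□-rule on 5 via 2R1]
Accessibility: 0R0, 0R1, 0R2, 1R0, 1R1, 1R2, 2R0, 2R1, 2R2
Branch closes: c and ¬c both at 1.
Every branch closes (one shown): valid in S5.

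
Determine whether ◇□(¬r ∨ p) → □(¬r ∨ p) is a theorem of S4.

Tableau for the negation ¬(◇□(¬r ∨ p) → □(¬r ∨ p)):
1. ¬(◇□(¬r ∨ p) → □(¬r ∨ p)), u
2. ◇□(¬r ∨ p), u
3. ¬□(¬r ∨ p), u
4. □(¬r ∨ p), v
5. ¬r ∨ p, v
6. p, v
7. ¬(¬r ∨ p), w
8. r, w
9. ¬p, w
Accessibility: uRu, uRv, uRw, vRv, wRw
The negation has an open branch (countermodel exists).

Invalid (countermodel exists)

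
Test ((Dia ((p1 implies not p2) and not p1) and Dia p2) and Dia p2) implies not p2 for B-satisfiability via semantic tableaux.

1. ((Dia ((p1 implies not p2) and not p1) and Dia p2) and Dia p2) implies not p2, 0
2. not p2, 0   [implies-rule on 1 (branches; this branch)]
Accessibility: 0R0

Satisfiable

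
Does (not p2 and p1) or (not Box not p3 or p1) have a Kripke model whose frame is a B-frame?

Satisfiable (open branch found)

1. (not p2 and p1) or (not Box not p3 or p1), w0
2. not Box not p3 or p1, w0   [or-rule on 1 (branches; this branch)]
3. p1, w0   [or-rule on 2 (branches; this branch)]
Accessibility: w0Rw0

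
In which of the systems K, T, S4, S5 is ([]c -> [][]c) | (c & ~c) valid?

S4, S5

T-tableau for the negation ~(([]c -> [][]c) | (c & ~c)):
1. ~(([]c -> [][]c) | (c & ~c)), u
2. ~([]c -> [][]c), u
3. ~(c & ~c), u
4. []c, u
5. ~[][]c, u
6. c, u
7. ~[]c, v
8. c, v
9. ~c, w
Accessibility: uRu, uRv, vRv, vRw, wRw
Complete open branch: countermodel on a T-frame, so not valid in T, nor in K (the same frame is also a K-frame).
S4-tableau for the negation ~(([]c -> [][]c) | (c & ~c)):
1. ~(([]c -> [][]c) | (c & ~c)), u
2. ~([]c -> [][]c), u
3. ~(c & ~c), u
4. []c, u
5. ~[][]c, u
6. c, u
7. ~[]c, v
8. c, v
9. ~c, w
10. c, w
Accessibility: uRu, uRv, uRw, vRv, vRw, wRw
Branch closes: c and ~c both at w.
Every branch closes (one shown): valid in S4, hence also in S5 (every theorem of S4 is a theorem of S5).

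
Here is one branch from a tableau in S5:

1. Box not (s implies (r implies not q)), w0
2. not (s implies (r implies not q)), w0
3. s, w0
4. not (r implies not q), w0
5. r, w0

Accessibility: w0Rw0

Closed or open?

No world carries both an atom and its negation.

No, open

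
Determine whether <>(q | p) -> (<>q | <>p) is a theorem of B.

Tableau for the negation ~(<>(q | p) -> (<>q | <>p)):
1. ~(<>(q | p) -> (<>q | <>p)), w0
2. <>(q | p), w0
3. ~(<>q | <>p), w0
4. ~<>q, w0
5. ~<>p, w0
6. ~q, w0
7. ~p, w0
8. q | p, w1
9. ~q, w1
10. ~p, w1
11. p, w1
Accessibility: w0Rw0, w0Rw1, w1Rw0, w1Rw1
Branch closes: p and ~p both at w1.
All branches of the negation close; one closing branch shown above.

Valid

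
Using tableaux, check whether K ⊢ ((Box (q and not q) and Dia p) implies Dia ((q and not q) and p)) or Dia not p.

Tableau for the negation not (((Box (q and not q) and Dia p) implies Dia ((q and not q) and p)) or Dia not p):
1. not (((Box (q and not q) and Dia p) implies Dia ((q and not q) and p)) or Dia not p), w0
2. not ((Box (q and not q) and Dia p) implies Dia ((q and not q) and p)), w0
3. not Dia not p, w0
4. Box (q and not q) and Dia p, w0
5. not Dia ((q and not q) and p), w0
6. Box (q and not q), w0
7. Dia p, w0
8. p, w1
9. not ((q and not q) and p), w1
10. q and not q, w1
11. q, w1
12. not q, w1
Accessibility: w0Rw1
Branch closes: q and not q both at w1.
Every branch of the negation's tableau closes; the branch above is one of them.

Valid in K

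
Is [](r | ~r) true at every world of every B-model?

Valid

Tableau for the negation ~[](r | ~r):
1. ~[](r | ~r), w0
2. ~(r | ~r), w1   [~[]-rule on 1: fresh world w1, w0Rw1]
3. ~r, w1   [~|-rule on 2]
4. r, w1   [~|-rule on 2]
Accessibility: w0Rw0, w0Rw1, w1Rw0, w1Rw1
Branch closes: r and ~r both at w1.
All branches of the negation close; one closing branch shown above.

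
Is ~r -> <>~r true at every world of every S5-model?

Yes, valid

Tableau for the negation ~(~r -> <>~r):
1. ~(~r -> <>~r), w0
2. ~r, w0   [~->-rule on 1]
3. ~<>~r, w0   [~->-rule on 1]
4. r, w0   [~<>-rule on 3 via w0Rw0]
Accessibility: w0Rw0
Branch closes: r and ~r both at w0.
All branches of the negation close; one closing branch shown above.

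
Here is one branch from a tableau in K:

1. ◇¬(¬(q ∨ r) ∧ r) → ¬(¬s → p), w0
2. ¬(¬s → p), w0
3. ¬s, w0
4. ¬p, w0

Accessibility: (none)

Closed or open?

There is no literal clash: for every atom and world, at most one sign appears.

No, open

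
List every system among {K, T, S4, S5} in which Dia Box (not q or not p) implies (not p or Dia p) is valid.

K-tableau for the negation not (Dia Box (not q or not p) implies (not p or Dia p)):
1. not (Dia Box (not q or not p) implies (not p or Dia p)), 0
2. Dia Box (not q or not p), 0
3. not (not p or Dia p), 0
4. p, 0
5. not Dia p, 0
6. Box (not q or not p), 1
7. not p, 1
Accessibility: 0R1
Complete open branch: countermodel on a K-frame, so not valid in K.
T-tableau for the negation not (Dia Box (not q or not p) implies (not p or Dia p)):
1. not (Dia Box (not q or not p) implies (not p or Dia p)), 0
2. Dia Box (not q or not p), 0
3. not (not p or Dia p), 0
4. p, 0
5. not Dia p, 0
6. not p, 0
Accessibility: 0R0
Branch closes: p and not p both at 0.
Every branch closes (one shown): valid in T, hence also in S4, S5 (every theorem of T is a theorem of S4 and S5).

T, S4, S5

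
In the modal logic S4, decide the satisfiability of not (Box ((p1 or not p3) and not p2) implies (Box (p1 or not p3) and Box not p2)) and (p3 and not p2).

Unsatisfiable (every branch closes)

1. not (Box ((p1 or not p3) and not p2) implies (Box (p1 or not p3) and Box not p2)) and (p3 and not p2), 0
2. not (Box ((p1 or not p3) and not p2) implies (Box (p1 or not p3) and Box not p2)), 0
3. p3 and not p2, 0
4. Box ((p1 or not p3) and not p2), 0
5. not (Box (p1 or not p3) and Box not p2), 0
6. p3, 0
7. not p2, 0
8. (p1 or not p3) and not p2, 0
9. p1 or not p3, 0
10. not Box (p1 or not p3), 0
11. p1, 0
12. not (p1 or not p3), 1
13. not p1, 1
14. p3, 1
15. (p1 or not p3) and not p2, 1
16. p1 or not p3, 1
17. not p2, 1
18. not p3, 1
Accessibility: 0R0, 0R1, 1R1
Branch closes: p3 and not p3 both at 1.
Every branch closes; the branch above is one of them.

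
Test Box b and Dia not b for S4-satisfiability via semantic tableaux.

Unsatisfiable

1. Box b and Dia not b, 0
2. Box b, 0
3. Dia not b, 0
4. b, 0
5. not b, 1
6. b, 1
Accessibility: 0R0, 0R1, 1R1
Branch closes: b and not b both at 1.
Every branch closes; the branch above is one of them.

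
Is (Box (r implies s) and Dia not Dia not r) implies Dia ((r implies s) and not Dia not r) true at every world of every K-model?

Valid in K

Tableau for the negation not ((Box (r implies s) and Dia not Dia not r) implies Dia ((r implies s) and not Dia not r)):
1. not ((Box (r implies s) and Dia not Dia not r) implies Dia ((r implies s) and not Dia not r)), w0
2. Box (r implies s) and Dia not Dia not r, w0
3. not Dia ((r implies s) and not Dia not r), w0
4. Box (r implies s), w0
5. Dia not Dia not r, w0
6. not Dia not r, w1
7. not ((r implies s) and not Dia not r), w1
8. r implies s, w1
9. Dia not r, w1
10. s, w1
11. not r, w2
12. r, w2
Accessibility: w0Rw1, w1Rw2
Branch closes: r and not r both at w2.
Every branch of the negation's tableau closes; the branch above is one of them.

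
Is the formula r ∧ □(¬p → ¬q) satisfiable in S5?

1. r ∧ □(¬p → ¬q), 0
2. r, 0   [∧-rule on 1]
3. □(¬p → ¬q), 0   [∧-rule on 1]
4. ¬p → ¬q, 0   [□-rule on 3 via 0R0]
5. ¬q, 0   [→-rule on 4 (branches; this branch)]
Accessibility: 0R0

Satisfiable (open branch found)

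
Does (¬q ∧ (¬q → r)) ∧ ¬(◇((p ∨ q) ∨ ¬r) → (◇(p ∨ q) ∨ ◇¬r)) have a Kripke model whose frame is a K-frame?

1. (¬q ∧ (¬q → r)) ∧ ¬(◇((p ∨ q) ∨ ¬r) → (◇(p ∨ q) ∨ ◇¬r)), 0
2. ¬q ∧ (¬q → r), 0   [∧-rule on 1]
3. ¬(◇((p ∨ q) ∨ ¬r) → (◇(p ∨ q) ∨ ◇¬r)), 0   [∧-rule on 1]
4. ¬q, 0   [∧-rule on 2]
5. ¬q → r, 0   [∧-rule on 2]
6. ◇((p ∨ q) ∨ ¬r), 0   [¬→-rule on 3]
7. ¬(◇(p ∨ q) ∨ ◇¬r), 0   [¬→-rule on 3]
8. ¬◇(p ∨ q), 0   [¬∨-rule on 7]
9. ¬◇¬r, 0   [¬∨-rule on 7]
10. r, 0   [→-rule on 5 (branches; this branch)]
11. (p ∨ q) ∨ ¬r, 1   [◇-rule on 6: fresh world 1, 0R1]
12. ¬(p ∨ q), 1   [¬◇-rule on 8 via 0R1]
13. ¬p, 1   [¬∨-rule on 12]
14. ¬q, 1   [¬∨-rule on 12]
15. r, 1   [¬◇-rule on 9 via 0R1]
16. p ∨ q, 1   [∨-rule on 11 (branches; this branch)]
17. q, 1   [∨-rule on 16 (branches; this branch)]
Accessibility: 0R1
Branch closes: q and ¬q both at 1.
Every branch closes; the branch above is one of them.

Unsatisfiable (every branch closes)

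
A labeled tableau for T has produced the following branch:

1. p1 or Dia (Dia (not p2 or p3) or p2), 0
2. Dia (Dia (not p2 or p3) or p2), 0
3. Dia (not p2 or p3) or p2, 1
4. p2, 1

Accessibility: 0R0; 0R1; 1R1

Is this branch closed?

No atom appears with both signs at the same world.

No, open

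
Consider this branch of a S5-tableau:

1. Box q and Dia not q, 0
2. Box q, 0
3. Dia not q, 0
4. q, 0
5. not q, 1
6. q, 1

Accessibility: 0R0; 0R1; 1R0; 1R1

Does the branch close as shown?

Both q and not q appear at 1.

Yes, closed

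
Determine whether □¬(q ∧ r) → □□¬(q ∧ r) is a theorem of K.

Invalid (countermodel exists)

Tableau for the negation ¬(□¬(q ∧ r) → □□¬(q ∧ r)):
1. ¬(□¬(q ∧ r) → □□¬(q ∧ r)), w0
2. □¬(q ∧ r), w0
3. ¬□□¬(q ∧ r), w0
4. ¬□¬(q ∧ r), w1
5. ¬(q ∧ r), w1
6. ¬r, w1
7. q ∧ r, w2
8. q, w2
9. r, w2
Accessibility: w0Rw1, w1Rw2
The negation has an open branch (countermodel exists).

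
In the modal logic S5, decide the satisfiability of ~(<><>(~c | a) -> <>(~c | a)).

No, unsatisfiable

1. ~(<><>(~c | a) -> <>(~c | a)), 0
2. <><>(~c | a), 0   [~->-rule on 1]
3. ~<>(~c | a), 0   [~->-rule on 1]
4. ~(~c | a), 0   [~<>-rule on 3 via 0R0]
5. c, 0   [~|-rule on 4]
6. ~a, 0   [~|-rule on 4]
7. <>(~c | a), 1   [<>-rule on 2: fresh world 1, 0R1]
8. ~(~c | a), 1   [~<>-rule on 3 via 0R1]
9. c, 1   [~|-rule on 8]
10. ~a, 1   [~|-rule on 8]
11. ~c | a, 2   [<>-rule on 7: fresh world 2, 1R2]
12. ~(~c | a), 2   [~<>-rule on 3 via 0R2]
13. c, 2   [~|-rule on 12]
14. ~a, 2   [~|-rule on 12]
15. a, 2   [|-rule on 11 (branches; this branch)]
Accessibility: 0R0, 0R1, 0R2, 1R0, 1R1, 1R2, 2R0, 2R1, 2R2
Branch closes: a and ~a both at 2.
All branches of the tableau close; one closing branch shown above.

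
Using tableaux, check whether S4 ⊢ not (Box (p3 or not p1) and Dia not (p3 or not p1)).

Tableau for the negation Box (p3 or not p1) and Dia not (p3 or not p1):
1. Box (p3 or not p1) and Dia not (p3 or not p1), 0
2. Box (p3 or not p1), 0
3. Dia not (p3 or not p1), 0
4. p3 or not p1, 0
5. not p1, 0
6. not (p3 or not p1), 1
7. not p3, 1
8. p1, 1
9. p3 or not p1, 1
10. not p1, 1
Accessibility: 0R0, 0R1, 1R1
Branch closes: p1 and not p1 both at 1.
All branches of the negation close; one closing branch shown above.

Valid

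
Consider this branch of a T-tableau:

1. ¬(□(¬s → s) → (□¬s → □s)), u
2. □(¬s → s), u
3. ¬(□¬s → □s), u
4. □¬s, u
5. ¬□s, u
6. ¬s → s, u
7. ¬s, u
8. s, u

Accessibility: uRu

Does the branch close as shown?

Closed

Both s and ¬s appear at u.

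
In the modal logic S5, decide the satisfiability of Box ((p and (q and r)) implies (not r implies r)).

1. Box ((p and (q and r)) implies (not r implies r)), 0
2. (p and (q and r)) implies (not r implies r), 0   [Box-rule on 1 via 0R0]
3. not r implies r, 0   [implies-rule on 2 (branches; this branch)]
4. r, 0   [implies-rule on 3 (branches; this branch)]
Accessibility: 0R0

Satisfiable (open branch found)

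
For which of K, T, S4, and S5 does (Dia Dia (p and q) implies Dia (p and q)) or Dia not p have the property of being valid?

T-tableau for the negation not ((Dia Dia (p and q) implies Dia (p and q)) or Dia not p):
1. not ((Dia Dia (p and q) implies Dia (p and q)) or Dia not p), u
2. not (Dia Dia (p and q) implies Dia (p and q)), u
3. not Dia not p, u
4. Dia Dia (p and q), u
5. not Dia (p and q), u
6. p, u
7. not (p and q), u
8. not q, u
9. Dia (p and q), v
10. p, v
11. not (p and q), v
12. not q, v
13. p and q, w
14. p, w
15. q, w
Accessibility: uRu, uRv, vRv, vRw, wRw
Complete open branch: countermodel on a T-frame, so not valid in T, nor in K (the same frame is also a K-frame).
S4-tableau for the negation not ((Dia Dia (p and q) implies Dia (p and q)) or Dia not p):
1. not ((Dia Dia (p and q) implies Dia (p and q)) or Dia not p), u
2. not (Dia Dia (p and q) implies Dia (p and q)), u
3. not Dia not p, u
4. Dia Dia (p and q), u
5. not Dia (p and q), u
6. p, u
7. not (p and q), u
8. not q, u
9. Dia (p and q), v
10. p, v
11. not (p and q), v
12. not q, v
13. p and q, w
14. p, w
15. q, w
16. not (p and q), w
17. not q, w
Accessibility: uRu, uRv, uRw, vRv, vRw, wRw
Branch closes: q and not q both at w.
Every branch closes (one shown): valid in S4, hence also in S5 (every theorem of S4 is a theorem of S5).

S4, S5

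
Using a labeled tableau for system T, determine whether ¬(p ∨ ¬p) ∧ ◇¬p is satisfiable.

No, unsatisfiable

1. ¬(p ∨ ¬p) ∧ ◇¬p, w0
2. ¬(p ∨ ¬p), w0   [∧-rule on 1]
3. ◇¬p, w0   [∧-rule on 1]
4. ¬p, w0   [¬∨-rule on 2]
5. p, w0   [¬∨-rule on 2]
Accessibility: w0Rw0
Branch closes: p and ¬p both at w0.
Every branch closes; the branch above is one of them.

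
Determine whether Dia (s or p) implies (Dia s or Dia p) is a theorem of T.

Valid

Tableau for the negation not (Dia (s or p) implies (Dia s or Dia p)):
1. not (Dia (s or p) implies (Dia s or Dia p)), w0
2. Dia (s or p), w0   [neg-implies-rule on 1]
3. not (Dia s or Dia p), w0   [neg-implies-rule on 1]
4. not Dia s, w0   [neg-or-rule on 3]
5. not Dia p, w0   [neg-or-rule on 3]
6. not s, w0   [neg-Dia-rule on 4 via w0Rw0]
7. not p, w0   [neg-Dia-rule on 5 via w0Rw0]
8. s or p, w1   [Dia-rule on 2: fresh world w1, w0Rw1]
9. not s, w1   [neg-Dia-rule on 4 via w0Rw1]
10. not p, w1   [neg-Dia-rule on 5 via w0Rw1]
11. p, w1   [or-rule on 8 (branches; this branch)]
Accessibility: w0Rw0, w0Rw1, w1Rw1
Branch closes: p and not p both at w1.
Every branch of the negation's tableau closes; the branch above is one of them.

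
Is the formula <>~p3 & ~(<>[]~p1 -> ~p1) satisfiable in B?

1. <>~p3 & ~(<>[]~p1 -> ~p1), u
2. <>~p3, u
3. ~(<>[]~p1 -> ~p1), u
4. <>[]~p1, u
5. p1, u
6. ~p3, v
7. []~p1, w
8. ~p1, u
Accessibility: uRu, uRv, uRw, vRu, vRv, wRu, wRw
Branch closes: p1 and ~p1 both at u.
(One branch shown.) All branches close.

Unsatisfiable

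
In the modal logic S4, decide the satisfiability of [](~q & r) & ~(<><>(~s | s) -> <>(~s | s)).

1. [](~q & r) & ~(<><>(~s | s) -> <>(~s | s)), 0
2. [](~q & r), 0   [&-rule on 1]
3. ~(<><>(~s | s) -> <>(~s | s)), 0   [&-rule on 1]
4. <><>(~s | s), 0   [~->-rule on 3]
5. ~<>(~s | s), 0   [~->-rule on 3]
6. ~q & r, 0   [[]-rule on 2 via 0R0]
7. ~q, 0   [&-rule on 6]
8. r, 0   [&-rule on 6]
9. ~(~s | s), 0   [~<>-rule on 5 via 0R0]
10. s, 0   [~|-rule on 9]
11. ~s, 0   [~|-rule on 9]
Accessibility: 0R0
Branch closes: s and ~s both at 0.
(One branch shown.) All branches close.

Unsatisfiable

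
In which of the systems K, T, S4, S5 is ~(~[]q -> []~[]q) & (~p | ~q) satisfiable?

K, T, S4

S4-tableau for the formula:
1. ~(~[]q -> []~[]q) & (~p | ~q), 0
2. ~(~[]q -> []~[]q), 0   [&-rule on 1]
3. ~p | ~q, 0   [&-rule on 1]
4. ~[]q, 0   [~->-rule on 2]
5. ~[]~[]q, 0   [~->-rule on 2]
6. ~q, 0   [|-rule on 3 (branches; this branch)]
7. ~q, 1   [~[]-rule on 4: fresh world 1, 0R1]
8. []q, 2   [~[]-rule on 5: fresh world 2, 0R2]
9. q, 2   [[]-rule on 8 via 2R2]
Accessibility: 0R0, 0R1, 0R2, 1R1, 2R2
Complete open branch: satisfiable in S4, hence also in K, T (this S4-model is also a K-model and a T-model).
S5-tableau for the formula:
1. ~(~[]q -> []~[]q) & (~p | ~q), 0
2. ~(~[]q -> []~[]q), 0   [&-rule on 1]
3. ~p | ~q, 0   [&-rule on 1]
4. ~[]q, 0   [~->-rule on 2]
5. ~[]~[]q, 0   [~->-rule on 2]
6. ~p, 0   [|-rule on 3 (branches; this branch)]
7. ~q, 1   [~[]-rule on 4: fresh world 1, 0R1]
8. []q, 2   [~[]-rule on 5: fresh world 2, 0R2]
9. q, 0   [[]-rule on 8 via 2R0]
10. q, 1   [[]-rule on 8 via 2R1]
Accessibility: 0R0, 0R1, 0R2, 1R0, 1R1, 1R2, 2R0, 2R1, 2R2
Branch closes: q and ~q both at 1.
Every branch closes (one shown): unsatisfiable in S5.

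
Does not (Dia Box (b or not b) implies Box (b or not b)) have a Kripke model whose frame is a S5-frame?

1. not (Dia Box (b or not b) implies Box (b or not b)), w0
2. Dia Box (b or not b), w0   [neg-implies-rule on 1]
3. not Box (b or not b), w0   [neg-implies-rule on 1]
4. Box (b or not b), w1   [Dia-rule on 2: fresh world w1, w0Rw1]
5. b or not b, w0   [Box-rule on 4 via w1Rw0]
6. b or not b, w1   [Box-rule on 4 via w1Rw1]
7. not b, w0   [or-rule on 5 (branches; this branch)]
8. not b, w1   [or-rule on 6 (branches; this branch)]
9. not (b or not b), w2   [neg-Box-rule on 3: fresh world w2, w0Rw2]
10. not b, w2   [neg-or-rule on 9]
11. b, w2   [neg-or-rule on 9]
Accessibility: w0Rw0, w0Rw1, w0Rw2, w1Rw0, w1Rw1, w1Rw2, w2Rw0, w2Rw1, w2Rw2
Branch closes: b and not b both at w2.
All branches of the tableau close; one closing branch shown above.

No, unsatisfiable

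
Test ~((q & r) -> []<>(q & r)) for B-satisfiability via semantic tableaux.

1. ~((q & r) -> []<>(q & r)), w0
2. q & r, w0   [~->-rule on 1]
3. ~[]<>(q & r), w0   [~->-rule on 1]
4. q, w0   [&-rule on 2]
5. r, w0   [&-rule on 2]
6. ~<>(q & r), w1   [~[]-rule on 3: fresh world w1, w0Rw1]
7. ~(q & r), w0   [~<>-rule on 6 via w1Rw0]
8. ~(q & r), w1   [~<>-rule on 6 via w1Rw1]
9. ~r, w0   [~&-rule on 7 (branches; this branch)]
Accessibility: w0Rw0, w0Rw1, w1Rw0, w1Rw1
Branch closes: r and ~r both at w0.
Every branch closes; the branch above is one of them.

No, unsatisfiable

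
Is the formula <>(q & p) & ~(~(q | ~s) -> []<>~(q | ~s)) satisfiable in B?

1. <>(q & p) & ~(~(q | ~s) -> []<>~(q | ~s)), u
2. <>(q & p), u
3. ~(~(q | ~s) -> []<>~(q | ~s)), u
4. ~(q | ~s), u
5. ~[]<>~(q | ~s), u
6. ~q, u
7. s, u
8. q & p, v
9. q, v
10. p, v
11. ~<>~(q | ~s), w
12. q | ~s, u
13. q | ~s, w
14. ~s, u
Accessibility: uRu, uRv, uRw, vRu, vRv, wRu, wRw
Branch closes: s and ~s both at u.
All branches of the tableau close; one closing branch shown above.

Unsatisfiable (every branch closes)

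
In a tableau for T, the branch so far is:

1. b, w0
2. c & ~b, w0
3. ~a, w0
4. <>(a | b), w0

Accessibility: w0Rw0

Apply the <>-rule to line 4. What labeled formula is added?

a fresh world w1 with w0Rw1, and a | b at w1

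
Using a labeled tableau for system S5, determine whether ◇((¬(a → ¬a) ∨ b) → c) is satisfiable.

Satisfiable (open branch found)

1. ◇((¬(a → ¬a) ∨ b) → c), u
2. (¬(a → ¬a) ∨ b) → c, v
3. c, v
Accessibility: uRu, uRv, vRu, vRv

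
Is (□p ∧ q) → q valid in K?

Valid in K

Tableau for the negation ¬((□p ∧ q) → q):
1. ¬((□p ∧ q) → q), w0
2. □p ∧ q, w0
3. ¬q, w0
4. □p, w0
5. q, w0
Branch closes: q and ¬q both at w0.
Every branch of the negation's tableau closes; the branch above is one of them.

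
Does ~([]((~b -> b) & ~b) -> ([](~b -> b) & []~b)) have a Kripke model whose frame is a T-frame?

No, unsatisfiable

1. ~([]((~b -> b) & ~b) -> ([](~b -> b) & []~b)), u
2. []((~b -> b) & ~b), u
3. ~([](~b -> b) & []~b), u
4. (~b -> b) & ~b, u
5. ~b -> b, u
6. ~b, u
7. ~[]~b, u
8. b, u
Accessibility: uRu
Branch closes: b and ~b both at u.
(One branch shown.) All branches close.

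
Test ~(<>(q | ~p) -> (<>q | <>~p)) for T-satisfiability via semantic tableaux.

1. ~(<>(q | ~p) -> (<>q | <>~p)), 0
2. <>(q | ~p), 0
3. ~(<>q | <>~p), 0
4. ~<>q, 0
5. ~<>~p, 0
6. ~q, 0
7. p, 0
8. q | ~p, 1
9. ~q, 1
10. p, 1
11. ~p, 1
Accessibility: 0R0, 0R1, 1R1
Branch closes: p and ~p both at 1.
All branches of the tableau close; one closing branch shown above.

Unsatisfiable (every branch closes)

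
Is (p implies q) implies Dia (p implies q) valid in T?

Valid in T

Tableau for the negation not ((p implies q) implies Dia (p implies q)):
1. not ((p implies q) implies Dia (p implies q)), 0
2. p implies q, 0
3. not Dia (p implies q), 0
4. not (p implies q), 0
5. p, 0
6. not q, 0
7. q, 0
Accessibility: 0R0
Branch closes: q and not q both at 0.
All branches of the negation close; one closing branch shown above.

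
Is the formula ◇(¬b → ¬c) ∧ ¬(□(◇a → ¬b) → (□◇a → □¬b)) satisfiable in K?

No, unsatisfiable

1. ◇(¬b → ¬c) ∧ ¬(□(◇a → ¬b) → (□◇a → □¬b)), u
2. ◇(¬b → ¬c), u
3. ¬(□(◇a → ¬b) → (□◇a → □¬b)), u
4. □(◇a → ¬b), u
5. ¬(□◇a → □¬b), u
6. □◇a, u
7. ¬□¬b, u
8. ¬b → ¬c, v
9. ◇a → ¬b, v
10. ◇a, v
11. ¬c, v
12. ¬b, v
13. b, w
14. ◇a → ¬b, w
15. ◇a, w
16. ¬◇a, w
17. a, x
18. a, y
19. ¬a, y
Accessibility: uRv, uRw, vRx, wRy
Branch closes: a and ¬a both at y.
Every branch closes; the branch above is one of them.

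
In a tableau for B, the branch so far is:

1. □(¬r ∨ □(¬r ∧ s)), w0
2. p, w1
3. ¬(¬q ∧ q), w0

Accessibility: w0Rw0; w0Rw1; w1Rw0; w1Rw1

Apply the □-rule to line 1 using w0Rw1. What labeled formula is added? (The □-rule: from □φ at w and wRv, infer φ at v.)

¬r ∨ □(¬r ∧ s), w1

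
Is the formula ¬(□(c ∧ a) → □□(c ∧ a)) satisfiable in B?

1. ¬(□(c ∧ a) → □□(c ∧ a)), 0
2. □(c ∧ a), 0   [¬→-rule on 1]
3. ¬□□(c ∧ a), 0   [¬→-rule on 1]
4. c ∧ a, 0   [□-rule on 2 via 0R0]
5. c, 0   [∧-rule on 4]
6. a, 0   [∧-rule on 4]
7. ¬□(c ∧ a), 1   [¬□-rule on 3: fresh world 1, 0R1]
8. c ∧ a, 1   [□-rule on 2 via 0R1]
9. c, 1   [∧-rule on 8]
10. a, 1   [∧-rule on 8]
11. ¬(c ∧ a), 2   [¬□-rule on 7: fresh world 2, 1R2]
12. ¬a, 2   [¬∧-rule on 11 (branches; this branch)]
Accessibility: 0R0, 0R1, 1R0, 1R1, 1R2, 2R1, 2R2

Satisfiable (open branch found)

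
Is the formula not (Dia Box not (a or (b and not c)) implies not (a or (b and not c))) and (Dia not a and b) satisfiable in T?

Yes, satisfiable

1. not (Dia Box not (a or (b and not c)) implies not (a or (b and not c))) and (Dia not a and b), w0
2. not (Dia Box not (a or (b and not c)) implies not (a or (b and not c))), w0
3. Dia not a and b, w0
4. Dia Box not (a or (b and not c)), w0
5. a or (b and not c), w0
6. Dia not a, w0
7. b, w0
8. b and not c, w0
9. not c, w0
10. Box not (a or (b and not c)), w1
11. not (a or (b and not c)), w1
12. not a, w1
13. not (b and not c), w1
14. c, w1
15. not a, w2
Accessibility: w0Rw0, w0Rw1, w0Rw2, w1Rw1, w2Rw2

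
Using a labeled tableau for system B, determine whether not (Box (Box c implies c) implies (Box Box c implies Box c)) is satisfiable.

No, unsatisfiable

1. not (Box (Box c implies c) implies (Box Box c implies Box c)), w0
2. Box (Box c implies c), w0
3. not (Box Box c implies Box c), w0
4. Box Box c, w0
5. not Box c, w0
6. Box c implies c, w0
7. Box c, w0
8. c, w0
9. not c, w1
10. Box c implies c, w1
11. Box c, w1
12. c, w1
Accessibility: w0Rw0, w0Rw1, w1Rw0, w1Rw1
Branch closes: c and not c both at w1.
Every branch closes; the branch above is one of them.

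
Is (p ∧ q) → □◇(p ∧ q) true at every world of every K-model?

Invalid (countermodel exists)

Tableau for the negation ¬((p ∧ q) → □◇(p ∧ q)):
1. ¬((p ∧ q) → □◇(p ∧ q)), 0
2. p ∧ q, 0
3. ¬□◇(p ∧ q), 0
4. p, 0
5. q, 0
6. ¬◇(p ∧ q), 1
Accessibility: 0R1
The negation has an open branch (countermodel exists).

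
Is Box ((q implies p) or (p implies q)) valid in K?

Tableau for the negation not Box ((q implies p) or (p implies q)):
1. not Box ((q implies p) or (p implies q)), u
2. not ((q implies p) or (p implies q)), v
3. not (q implies p), v
4. not (p implies q), v
5. q, v
6. not p, v
7. p, v
8. not q, v
Accessibility: uRv
Branch closes: p and not p both at v.
All branches of the negation close; one closing branch shown above.

Valid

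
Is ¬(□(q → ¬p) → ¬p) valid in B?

Not valid

Tableau for the negation □(q → ¬p) → ¬p:
1. □(q → ¬p) → ¬p, 0
2. ¬p, 0
Accessibility: 0R0
The negation has an open branch (countermodel exists).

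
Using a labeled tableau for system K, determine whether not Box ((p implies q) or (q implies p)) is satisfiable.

No, unsatisfiable

1. not Box ((p implies q) or (q implies p)), u
2. not ((p implies q) or (q implies p)), v
3. not (p implies q), v
4. not (q implies p), v
5. p, v
6. not q, v
7. q, v
8. not p, v
Accessibility: uRv
Branch closes: q and not q both at v.
(One branch shown.) All branches close.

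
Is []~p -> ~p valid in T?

Valid

Tableau for the negation ~([]~p -> ~p):
1. ~([]~p -> ~p), w0
2. []~p, w0
3. p, w0
4. ~p, w0
Accessibility: w0Rw0
Branch closes: p and ~p both at w0.
Every branch of the negation's tableau closes; the branch above is one of them.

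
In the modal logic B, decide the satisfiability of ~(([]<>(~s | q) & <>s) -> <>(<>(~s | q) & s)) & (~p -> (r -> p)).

No, unsatisfiable

1. ~(([]<>(~s | q) & <>s) -> <>(<>(~s | q) & s)) & (~p -> (r -> p)), u
2. ~(([]<>(~s | q) & <>s) -> <>(<>(~s | q) & s)), u   [&-rule on 1]
3. ~p -> (r -> p), u   [&-rule on 1]
4. []<>(~s | q) & <>s, u   [~->-rule on 2]
5. ~<>(<>(~s | q) & s), u   [~->-rule on 2]
6. []<>(~s | q), u   [&-rule on 4]
7. <>s, u   [&-rule on 4]
8. ~(<>(~s | q) & s), u   [~<>-rule on 5 via uRu]
9. <>(~s | q), u   [[]-rule on 6 via uRu]
10. r -> p, u   [->-rule on 3 (branches; this branch)]
11. ~<>(~s | q), u   [~&-rule on 8 (branches; this branch)]
12. ~(~s | q), u   [~<>-rule on 11 via uRu]
13. s, u   [~|-rule on 12]
14. ~q, u   [~|-rule on 12]
15. p, u   [->-rule on 10 (branches; this branch)]
16. s, v   [<>-rule on 7: fresh world v, uRv]
17. ~(<>(~s | q) & s), v   [~<>-rule on 5 via uRv]
18. <>(~s | q), v   [[]-rule on 6 via uRv]
19. ~(~s | q), v   [~<>-rule on 11 via uRv]
20. ~q, v   [~|-rule on 19]
21. ~<>(~s | q), v   [~&-rule on 17 (branches; this branch)]
22. ~s | q, w   [<>-rule on 9: fresh world w, uRw]
23. ~(<>(~s | q) & s), w   [~<>-rule on 5 via uRw]
24. <>(~s | q), w   [[]-rule on 6 via uRw]
25. ~(~s | q), w   [~<>-rule on 11 via uRw]
26. s, w   [~|-rule on 25]
27. ~q, w   [~|-rule on 25]
28. q, w   [|-rule on 22 (branches; this branch)]
Accessibility: uRu, uRv, uRw, vRu, vRv, wRu, wRw
Branch closes: q and ~q both at w.
Every branch closes; the branch above is one of them.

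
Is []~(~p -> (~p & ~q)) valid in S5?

No, not valid

Tableau for the negation ~[]~(~p -> (~p & ~q)):
1. ~[]~(~p -> (~p & ~q)), w0
2. ~p -> (~p & ~q), w1
3. ~p & ~q, w1
4. ~p, w1
5. ~q, w1
Accessibility: w0Rw0, w0Rw1, w1Rw0, w1Rw1
The negation has an open branch (countermodel exists).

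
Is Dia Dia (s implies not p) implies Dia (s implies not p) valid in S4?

Tableau for the negation not (Dia Dia (s implies not p) implies Dia (s implies not p)):
1. not (Dia Dia (s implies not p) implies Dia (s implies not p)), u
2. Dia Dia (s implies not p), u
3. not Dia (s implies not p), u
4. not (s implies not p), u
5. s, u
6. p, u
7. Dia (s implies not p), v
8. not (s implies not p), v
9. s, v
10. p, v
11. s implies not p, w
12. not (s implies not p), w
13. s, w
14. p, w
15. not p, w
Accessibility: uRu, uRv, uRw, vRv, vRw, wRw
Branch closes: p and not p both at w.
All branches of the negation close; one closing branch shown above.

Valid in S4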